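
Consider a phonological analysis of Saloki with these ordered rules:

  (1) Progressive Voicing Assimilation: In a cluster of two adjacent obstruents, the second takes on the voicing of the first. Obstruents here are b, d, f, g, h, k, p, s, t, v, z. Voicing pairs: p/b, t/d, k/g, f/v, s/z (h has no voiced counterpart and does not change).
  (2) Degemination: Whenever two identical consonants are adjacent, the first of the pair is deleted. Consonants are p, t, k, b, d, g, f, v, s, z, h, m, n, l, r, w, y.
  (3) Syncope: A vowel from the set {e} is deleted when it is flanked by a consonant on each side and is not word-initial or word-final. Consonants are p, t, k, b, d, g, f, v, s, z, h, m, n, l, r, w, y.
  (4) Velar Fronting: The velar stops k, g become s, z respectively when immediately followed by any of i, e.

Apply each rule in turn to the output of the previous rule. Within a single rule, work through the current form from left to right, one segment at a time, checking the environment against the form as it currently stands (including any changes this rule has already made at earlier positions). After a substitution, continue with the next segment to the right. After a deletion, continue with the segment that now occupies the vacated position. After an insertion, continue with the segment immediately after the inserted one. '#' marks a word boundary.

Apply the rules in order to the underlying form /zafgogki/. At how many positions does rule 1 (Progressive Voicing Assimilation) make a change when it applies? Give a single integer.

2

(1) Progressive Voicing Assimilation: [zafgogki] → [zafkoggi]
(2) Degemination: [zafkoggi] → [zafkogi]
(3) Syncope: no change — [zafkogi]
(4) Velar Fronting: [zafkogi] → [zafkozi]
Rule 1 changed 2 position(s).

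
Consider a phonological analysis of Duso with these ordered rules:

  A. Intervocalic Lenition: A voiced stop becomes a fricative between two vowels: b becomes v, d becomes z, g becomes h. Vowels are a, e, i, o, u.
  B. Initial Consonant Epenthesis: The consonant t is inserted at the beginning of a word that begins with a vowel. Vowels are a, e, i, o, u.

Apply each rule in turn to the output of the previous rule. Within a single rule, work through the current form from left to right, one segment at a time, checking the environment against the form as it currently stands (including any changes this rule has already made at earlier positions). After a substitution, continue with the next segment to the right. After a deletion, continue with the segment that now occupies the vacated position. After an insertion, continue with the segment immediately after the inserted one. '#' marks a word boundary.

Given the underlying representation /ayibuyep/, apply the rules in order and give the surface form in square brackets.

A Intervocalic Lenition: [ayibuyep] → [ayivuyep]
B Initial Consonant Epenthesis: [ayivuyep] → [tayivuyep]

[tayivuyep]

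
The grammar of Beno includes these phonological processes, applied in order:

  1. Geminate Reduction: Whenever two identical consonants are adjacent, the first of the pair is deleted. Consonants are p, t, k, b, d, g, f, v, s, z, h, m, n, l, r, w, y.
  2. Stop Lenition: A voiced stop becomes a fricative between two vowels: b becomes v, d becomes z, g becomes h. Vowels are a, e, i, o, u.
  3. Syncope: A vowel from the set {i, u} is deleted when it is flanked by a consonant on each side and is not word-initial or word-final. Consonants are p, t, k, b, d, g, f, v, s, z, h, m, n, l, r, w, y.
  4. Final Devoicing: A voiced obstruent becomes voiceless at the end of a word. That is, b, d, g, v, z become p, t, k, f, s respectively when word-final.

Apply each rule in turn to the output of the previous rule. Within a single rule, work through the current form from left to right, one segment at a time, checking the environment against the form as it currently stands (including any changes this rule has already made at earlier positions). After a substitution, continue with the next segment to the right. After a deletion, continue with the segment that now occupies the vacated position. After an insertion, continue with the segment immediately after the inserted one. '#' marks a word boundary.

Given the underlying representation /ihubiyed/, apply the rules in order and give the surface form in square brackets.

[ihvyet]

1 Geminate Reduction: no change — [ihubiyed]
2 Stop Lenition: [ihubiyed] → [ihuviyed]
3 Syncope: [ihuviyed] → [ihvyed]
4 Final Devoicing: [ihvyed] → [ihvyet]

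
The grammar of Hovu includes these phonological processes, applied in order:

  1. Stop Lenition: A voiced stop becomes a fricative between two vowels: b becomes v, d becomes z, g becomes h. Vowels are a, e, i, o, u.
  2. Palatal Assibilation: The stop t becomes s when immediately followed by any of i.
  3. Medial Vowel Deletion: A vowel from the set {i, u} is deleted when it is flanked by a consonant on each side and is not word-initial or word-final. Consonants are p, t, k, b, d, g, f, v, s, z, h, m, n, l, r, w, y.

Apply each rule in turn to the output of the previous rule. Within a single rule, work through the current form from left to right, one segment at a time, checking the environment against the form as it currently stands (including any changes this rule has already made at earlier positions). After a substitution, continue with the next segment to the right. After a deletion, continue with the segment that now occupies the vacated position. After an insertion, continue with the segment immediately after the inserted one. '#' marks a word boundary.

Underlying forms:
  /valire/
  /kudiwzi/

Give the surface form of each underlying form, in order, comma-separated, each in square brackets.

[valre], [kzwzi]

/valire/:
  1 Stop Lenition: no change — [valire]
  2 Palatal Assibilation: no change — [valire]
  3 Medial Vowel Deletion: [valire] → [valre]
/kudiwzi/:
  1 Stop Lenition: [kudiwzi] → [kuziwzi]
  2 Palatal Assibilation: no change — [kuziwzi]
  3 Medial Vowel Deletion: [kuziwzi] → [kzwzi]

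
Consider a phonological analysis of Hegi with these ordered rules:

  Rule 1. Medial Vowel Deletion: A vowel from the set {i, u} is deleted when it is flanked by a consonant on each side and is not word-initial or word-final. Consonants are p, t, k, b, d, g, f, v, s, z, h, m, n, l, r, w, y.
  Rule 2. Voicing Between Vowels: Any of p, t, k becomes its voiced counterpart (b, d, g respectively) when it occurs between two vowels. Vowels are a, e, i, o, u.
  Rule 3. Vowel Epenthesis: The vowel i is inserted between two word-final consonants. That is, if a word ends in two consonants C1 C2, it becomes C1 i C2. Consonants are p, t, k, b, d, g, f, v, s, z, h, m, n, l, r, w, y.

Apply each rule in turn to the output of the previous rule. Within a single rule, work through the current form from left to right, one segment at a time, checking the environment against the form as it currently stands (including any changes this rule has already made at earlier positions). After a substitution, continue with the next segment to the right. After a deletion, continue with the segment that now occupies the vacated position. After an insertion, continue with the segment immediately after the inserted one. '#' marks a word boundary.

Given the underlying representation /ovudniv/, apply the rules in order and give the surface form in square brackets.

[ovdniv]

Rule 1 Medial Vowel Deletion: [ovudniv] → [ovdnv]
Rule 2 Voicing Between Vowels: no change — [ovdnv]
Rule 3 Vowel Epenthesis: [ovdnv] → [ovdniv]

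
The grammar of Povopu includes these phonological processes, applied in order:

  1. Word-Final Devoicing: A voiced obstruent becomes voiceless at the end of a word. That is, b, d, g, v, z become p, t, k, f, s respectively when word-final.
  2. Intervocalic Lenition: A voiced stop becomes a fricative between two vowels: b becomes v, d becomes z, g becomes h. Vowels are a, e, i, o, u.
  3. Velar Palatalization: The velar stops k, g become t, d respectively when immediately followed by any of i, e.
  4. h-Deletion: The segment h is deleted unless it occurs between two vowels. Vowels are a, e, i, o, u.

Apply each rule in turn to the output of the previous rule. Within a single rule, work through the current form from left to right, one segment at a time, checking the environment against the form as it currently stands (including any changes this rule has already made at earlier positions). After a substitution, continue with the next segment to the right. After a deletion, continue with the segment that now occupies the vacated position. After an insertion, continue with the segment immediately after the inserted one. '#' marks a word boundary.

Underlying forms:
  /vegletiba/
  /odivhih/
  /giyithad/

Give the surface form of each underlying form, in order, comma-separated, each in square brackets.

[vegletiva], [ozivi], [diyitat]

/vegletiba/:
  1 Word-Final Devoicing: no change — [vegletiba]
  2 Intervocalic Lenition: [vegletiba] → [vegletiva]
  3 Velar Palatalization: no change — [vegletiva]
  4 h-Deletion: no change — [vegletiva]
/odivhih/:
  1 Word-Final Devoicing: no change — [odivhih]
  2 Intervocalic Lenition: [odivhih] → [ozivhih]
  3 Velar Palatalization: no change — [ozivhih]
  4 h-Deletion: [ozivhih] → [ozivi]
/giyithad/:
  1 Word-Final Devoicing: [giyithad] → [giyithat]
  2 Intervocalic Lenition: no change — [giyithat]
  3 Velar Palatalization: [giyithat] → [diyithat]
  4 h-Deletion: [diyithat] → [diyitat]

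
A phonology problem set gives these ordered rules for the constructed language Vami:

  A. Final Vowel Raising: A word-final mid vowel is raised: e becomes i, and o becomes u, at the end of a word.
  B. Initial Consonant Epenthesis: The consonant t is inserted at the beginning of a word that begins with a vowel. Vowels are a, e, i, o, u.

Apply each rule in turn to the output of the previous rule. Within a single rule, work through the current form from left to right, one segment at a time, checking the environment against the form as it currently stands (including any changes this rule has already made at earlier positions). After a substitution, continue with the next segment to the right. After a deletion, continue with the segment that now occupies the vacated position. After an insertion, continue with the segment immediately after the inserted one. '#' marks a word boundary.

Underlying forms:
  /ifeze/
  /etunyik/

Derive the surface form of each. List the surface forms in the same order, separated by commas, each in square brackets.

[tifezi], [tetunyik]

/ifeze/:
  A Final Vowel Raising: [ifeze] → [ifezi]
  B Initial Consonant Epenthesis: [ifezi] → [tifezi]
/etunyik/:
  A Final Vowel Raising: no change — [etunyik]
  B Initial Consonant Epenthesis: [etunyik] → [tetunyik]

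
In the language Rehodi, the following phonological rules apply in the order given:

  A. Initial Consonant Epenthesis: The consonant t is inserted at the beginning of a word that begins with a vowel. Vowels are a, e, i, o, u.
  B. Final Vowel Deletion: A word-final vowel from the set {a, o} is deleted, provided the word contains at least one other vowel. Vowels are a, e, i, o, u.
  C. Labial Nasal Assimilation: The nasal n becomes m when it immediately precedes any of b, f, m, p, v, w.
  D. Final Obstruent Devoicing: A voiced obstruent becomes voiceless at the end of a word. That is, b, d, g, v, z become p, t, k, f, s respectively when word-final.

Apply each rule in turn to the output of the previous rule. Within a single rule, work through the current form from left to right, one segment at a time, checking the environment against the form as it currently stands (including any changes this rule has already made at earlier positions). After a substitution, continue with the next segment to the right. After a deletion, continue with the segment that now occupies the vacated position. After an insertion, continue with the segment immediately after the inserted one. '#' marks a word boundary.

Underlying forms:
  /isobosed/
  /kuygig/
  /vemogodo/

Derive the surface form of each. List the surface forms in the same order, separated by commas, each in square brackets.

/isobosed/:
  A Initial Consonant Epenthesis: [isobosed] → [tisobosed]
  B Final Vowel Deletion: no change — [tisobosed]
  C Labial Nasal Assimilation: no change — [tisobosed]
  D Final Obstruent Devoicing: [tisobosed] → [tisoboset]
/kuygig/:
  A Initial Consonant Epenthesis: no change — [kuygig]
  B Final Vowel Deletion: no change — [kuygig]
  C Labial Nasal Assimilation: no change — [kuygig]
  D Final Obstruent Devoicing: [kuygig] → [kuygik]
/vemogodo/:
  A Initial Consonant Epenthesis: no change — [vemogodo]
  B Final Vowel Deletion: [vemogodo] → [vemogod]
  C Labial Nasal Assimilation: no change — [vemogod]
  D Final Obstruent Devoicing: [vemogod] → [vemogot]

[tisoboset], [kuygik], [vemogot]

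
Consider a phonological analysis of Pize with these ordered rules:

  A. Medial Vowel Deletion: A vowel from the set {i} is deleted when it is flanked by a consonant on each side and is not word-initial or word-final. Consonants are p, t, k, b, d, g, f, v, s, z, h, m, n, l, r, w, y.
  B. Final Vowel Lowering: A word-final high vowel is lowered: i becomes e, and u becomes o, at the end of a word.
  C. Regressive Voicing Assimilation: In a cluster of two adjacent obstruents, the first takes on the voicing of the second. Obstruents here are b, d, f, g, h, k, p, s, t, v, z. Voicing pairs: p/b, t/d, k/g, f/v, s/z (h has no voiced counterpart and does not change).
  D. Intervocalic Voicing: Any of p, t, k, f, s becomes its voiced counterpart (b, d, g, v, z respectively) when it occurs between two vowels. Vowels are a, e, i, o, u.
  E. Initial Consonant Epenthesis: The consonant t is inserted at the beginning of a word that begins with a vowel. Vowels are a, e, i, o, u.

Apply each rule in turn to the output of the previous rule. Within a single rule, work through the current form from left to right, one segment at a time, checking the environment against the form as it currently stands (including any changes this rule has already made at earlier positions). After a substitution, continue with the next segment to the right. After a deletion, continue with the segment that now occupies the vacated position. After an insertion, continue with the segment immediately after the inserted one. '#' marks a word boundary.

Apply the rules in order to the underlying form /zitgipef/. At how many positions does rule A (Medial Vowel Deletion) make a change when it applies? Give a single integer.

2

A Medial Vowel Deletion: [zitgipef] → [ztgpef]
B Final Vowel Lowering: no change — [ztgpef]
C Regressive Voicing Assimilation: [ztgpef] → [sdkpef]
D Intervocalic Voicing: no change — [sdkpef]
E Initial Consonant Epenthesis: no change — [sdkpef]
Rule A changed 2 position(s).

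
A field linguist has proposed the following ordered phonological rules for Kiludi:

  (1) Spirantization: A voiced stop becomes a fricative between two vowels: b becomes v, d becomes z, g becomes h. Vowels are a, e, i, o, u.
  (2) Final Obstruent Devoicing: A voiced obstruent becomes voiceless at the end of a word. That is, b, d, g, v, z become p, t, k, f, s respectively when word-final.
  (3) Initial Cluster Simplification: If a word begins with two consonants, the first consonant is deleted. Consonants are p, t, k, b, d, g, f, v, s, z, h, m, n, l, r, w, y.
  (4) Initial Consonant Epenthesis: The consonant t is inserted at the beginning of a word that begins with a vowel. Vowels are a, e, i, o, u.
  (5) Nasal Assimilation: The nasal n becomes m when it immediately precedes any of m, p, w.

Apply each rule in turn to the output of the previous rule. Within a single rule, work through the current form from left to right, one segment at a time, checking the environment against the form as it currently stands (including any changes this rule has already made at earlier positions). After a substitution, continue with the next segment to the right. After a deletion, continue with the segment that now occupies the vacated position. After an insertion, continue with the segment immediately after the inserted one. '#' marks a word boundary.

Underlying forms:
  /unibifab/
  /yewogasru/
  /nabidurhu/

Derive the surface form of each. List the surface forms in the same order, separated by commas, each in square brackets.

/unibifab/:
  (1) Spirantization: [unibifab] → [univifab]
  (2) Final Obstruent Devoicing: [univifab] → [univifap]
  (3) Initial Cluster Simplification: no change — [univifap]
  (4) Initial Consonant Epenthesis: [univifap] → [tunivifap]
  (5) Nasal Assimilation: no change — [tunivifap]
/yewogasru/:
  (1) Spirantization: [yewogasru] → [yewohasru]
  (2) Final Obstruent Devoicing: no change — [yewohasru]
  (3) Initial Cluster Simplification: no change — [yewohasru]
  (4) Initial Consonant Epenthesis: no change — [yewohasru]
  (5) Nasal Assimilation: no change — [yewohasru]
/nabidurhu/:
  (1) Spirantization: [nabidurhu] → [navizurhu]
  (2) Final Obstruent Devoicing: no change — [navizurhu]
  (3) Initial Cluster Simplification: no change — [navizurhu]
  (4) Initial Consonant Epenthesis: no change — [navizurhu]
  (5) Nasal Assimilation: no change — [navizurhu]

[tunivifap], [yewohasru], [navizurhu]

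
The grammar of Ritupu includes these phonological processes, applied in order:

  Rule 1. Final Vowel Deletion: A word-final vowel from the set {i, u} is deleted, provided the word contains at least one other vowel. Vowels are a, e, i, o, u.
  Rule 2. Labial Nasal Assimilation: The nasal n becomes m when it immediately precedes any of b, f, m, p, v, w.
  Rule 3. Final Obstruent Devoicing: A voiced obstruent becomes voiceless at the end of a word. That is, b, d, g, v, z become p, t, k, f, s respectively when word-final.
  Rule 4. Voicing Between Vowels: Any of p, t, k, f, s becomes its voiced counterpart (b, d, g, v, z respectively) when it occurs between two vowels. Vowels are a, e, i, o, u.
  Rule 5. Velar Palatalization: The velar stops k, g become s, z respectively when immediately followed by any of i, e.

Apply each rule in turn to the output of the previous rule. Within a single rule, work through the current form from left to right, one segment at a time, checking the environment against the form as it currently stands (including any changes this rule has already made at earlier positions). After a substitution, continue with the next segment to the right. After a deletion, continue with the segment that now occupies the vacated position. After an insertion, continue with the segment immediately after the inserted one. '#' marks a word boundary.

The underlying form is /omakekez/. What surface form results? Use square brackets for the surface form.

Rule 1 Final Vowel Deletion: no change — [omakekez]
Rule 2 Labial Nasal Assimilation: no change — [omakekez]
Rule 3 Final Obstruent Devoicing: [omakekez] → [omakekes]
Rule 4 Voicing Between Vowels: [omakekes] → [omageges]
Rule 5 Velar Palatalization: [omageges] → [omazezes]

[omazezes]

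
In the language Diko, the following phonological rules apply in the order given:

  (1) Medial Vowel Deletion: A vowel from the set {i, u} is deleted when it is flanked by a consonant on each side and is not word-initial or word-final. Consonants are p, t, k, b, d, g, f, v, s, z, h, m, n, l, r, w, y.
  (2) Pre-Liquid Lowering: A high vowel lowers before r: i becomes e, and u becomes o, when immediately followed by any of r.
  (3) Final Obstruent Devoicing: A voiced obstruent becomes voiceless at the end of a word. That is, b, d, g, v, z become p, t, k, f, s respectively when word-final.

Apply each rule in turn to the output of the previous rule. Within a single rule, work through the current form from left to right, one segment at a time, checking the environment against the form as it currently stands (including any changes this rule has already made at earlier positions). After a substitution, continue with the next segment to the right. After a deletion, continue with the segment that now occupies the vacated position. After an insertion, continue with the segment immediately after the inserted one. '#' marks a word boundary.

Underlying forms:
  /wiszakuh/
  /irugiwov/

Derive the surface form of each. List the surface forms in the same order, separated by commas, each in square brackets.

[wszakh], [ergwof]

/wiszakuh/:
  (1) Medial Vowel Deletion: [wiszakuh] → [wszakh]
  (2) Pre-Liquid Lowering: no change — [wszakh]
  (3) Final Obstruent Devoicing: no change — [wszakh]
/irugiwov/:
  (1) Medial Vowel Deletion: [irugiwov] → [irgwov]
  (2) Pre-Liquid Lowering: [irgwov] → [ergwov]
  (3) Final Obstruent Devoicing: [ergwov] → [ergwof]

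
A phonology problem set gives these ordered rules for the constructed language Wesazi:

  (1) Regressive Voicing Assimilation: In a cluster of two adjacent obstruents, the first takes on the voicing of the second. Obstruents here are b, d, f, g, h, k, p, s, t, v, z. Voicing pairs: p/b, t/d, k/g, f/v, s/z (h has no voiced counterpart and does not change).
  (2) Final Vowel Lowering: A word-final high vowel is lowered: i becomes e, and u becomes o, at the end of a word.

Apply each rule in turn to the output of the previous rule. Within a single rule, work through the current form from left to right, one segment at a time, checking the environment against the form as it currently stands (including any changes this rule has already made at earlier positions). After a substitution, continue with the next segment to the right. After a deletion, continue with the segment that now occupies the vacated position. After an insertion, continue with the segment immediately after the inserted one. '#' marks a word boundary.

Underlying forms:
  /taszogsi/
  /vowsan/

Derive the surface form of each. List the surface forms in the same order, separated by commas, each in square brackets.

/taszogsi/:
  (1) Regressive Voicing Assimilation: [taszogsi] → [tazzoksi]
  (2) Final Vowel Lowering: [tazzoksi] → [tazzokse]
/vowsan/:
  (1) Regressive Voicing Assimilation: no change — [vowsan]
  (2) Final Vowel Lowering: no change — [vowsan]

[tazzokse], [vowsan]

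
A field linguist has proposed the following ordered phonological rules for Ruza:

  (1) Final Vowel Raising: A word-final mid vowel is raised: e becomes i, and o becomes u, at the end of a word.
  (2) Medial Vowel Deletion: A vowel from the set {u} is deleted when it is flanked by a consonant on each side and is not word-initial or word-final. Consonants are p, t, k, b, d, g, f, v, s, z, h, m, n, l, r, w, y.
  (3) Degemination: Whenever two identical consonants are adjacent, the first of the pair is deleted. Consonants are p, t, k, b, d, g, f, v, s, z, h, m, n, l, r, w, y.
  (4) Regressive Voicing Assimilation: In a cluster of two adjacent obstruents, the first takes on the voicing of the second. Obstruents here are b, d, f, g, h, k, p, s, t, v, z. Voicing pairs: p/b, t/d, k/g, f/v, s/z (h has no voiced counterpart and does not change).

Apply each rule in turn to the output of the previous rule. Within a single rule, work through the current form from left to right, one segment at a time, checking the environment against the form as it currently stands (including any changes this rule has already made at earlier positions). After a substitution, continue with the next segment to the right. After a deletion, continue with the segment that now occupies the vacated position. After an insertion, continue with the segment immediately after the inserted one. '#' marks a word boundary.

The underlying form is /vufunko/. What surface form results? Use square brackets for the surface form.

(1) Final Vowel Raising: [vufunko] → [vufunku]
(2) Medial Vowel Deletion: [vufunku] → [vfnku]
(3) Degemination: no change — [vfnku]
(4) Regressive Voicing Assimilation: [vfnku] → [ffnku]

[ffnku]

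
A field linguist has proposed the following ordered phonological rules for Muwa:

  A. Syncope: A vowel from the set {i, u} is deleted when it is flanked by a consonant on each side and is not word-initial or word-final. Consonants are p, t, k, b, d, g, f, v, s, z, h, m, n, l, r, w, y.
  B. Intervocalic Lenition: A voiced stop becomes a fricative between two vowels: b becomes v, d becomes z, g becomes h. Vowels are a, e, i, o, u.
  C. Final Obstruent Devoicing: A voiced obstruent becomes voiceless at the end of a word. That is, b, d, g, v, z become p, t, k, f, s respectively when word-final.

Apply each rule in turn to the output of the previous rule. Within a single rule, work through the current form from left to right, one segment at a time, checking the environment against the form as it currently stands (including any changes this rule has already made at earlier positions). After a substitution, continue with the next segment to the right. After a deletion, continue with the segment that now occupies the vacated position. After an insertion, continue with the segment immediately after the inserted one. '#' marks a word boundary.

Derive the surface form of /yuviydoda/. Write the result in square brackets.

A Syncope: [yuviydoda] → [yvydoda]
B Intervocalic Lenition: [yvydoda] → [yvydoza]
C Final Obstruent Devoicing: no change — [yvydoza]

[yvydoza]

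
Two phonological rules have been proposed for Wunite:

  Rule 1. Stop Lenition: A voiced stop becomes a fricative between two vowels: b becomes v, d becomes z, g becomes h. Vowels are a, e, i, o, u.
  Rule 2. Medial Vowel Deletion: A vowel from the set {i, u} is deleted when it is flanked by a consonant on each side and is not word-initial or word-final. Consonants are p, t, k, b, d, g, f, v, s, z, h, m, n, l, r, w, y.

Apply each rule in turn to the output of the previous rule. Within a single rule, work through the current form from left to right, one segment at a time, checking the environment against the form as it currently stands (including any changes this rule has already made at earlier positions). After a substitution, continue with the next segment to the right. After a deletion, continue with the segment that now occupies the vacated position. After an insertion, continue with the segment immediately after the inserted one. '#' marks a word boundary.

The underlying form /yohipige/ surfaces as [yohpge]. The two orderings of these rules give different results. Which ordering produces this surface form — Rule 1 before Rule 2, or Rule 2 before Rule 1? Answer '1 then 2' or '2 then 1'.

Order 1 then 2:
  1 Stop Lenition: [yohipige] → [yohipihe]
  2 Medial Vowel Deletion: [yohipihe] → [yohphe]
  result: [yohphe]
Order 2 then 1:
  2 Medial Vowel Deletion: [yohipige] → [yohpge]
  1 Stop Lenition: no change — [yohpge]
  result: [yohpge]

2 then 1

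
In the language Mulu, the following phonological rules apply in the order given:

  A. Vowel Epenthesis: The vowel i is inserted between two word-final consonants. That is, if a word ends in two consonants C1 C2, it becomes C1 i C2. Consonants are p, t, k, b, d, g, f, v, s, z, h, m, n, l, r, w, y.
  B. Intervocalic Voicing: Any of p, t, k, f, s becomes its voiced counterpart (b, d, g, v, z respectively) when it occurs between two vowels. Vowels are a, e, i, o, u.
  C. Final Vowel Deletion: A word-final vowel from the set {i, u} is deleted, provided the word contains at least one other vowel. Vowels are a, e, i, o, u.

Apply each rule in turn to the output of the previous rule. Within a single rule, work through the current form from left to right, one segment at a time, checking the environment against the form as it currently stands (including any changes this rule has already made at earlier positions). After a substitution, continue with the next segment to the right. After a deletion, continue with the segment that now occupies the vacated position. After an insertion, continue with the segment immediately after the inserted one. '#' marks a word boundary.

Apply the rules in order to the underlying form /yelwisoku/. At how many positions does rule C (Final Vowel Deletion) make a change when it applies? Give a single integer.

A Vowel Epenthesis: no change — [yelwisoku]
B Intervocalic Voicing: [yelwisoku] → [yelwizogu]
C Final Vowel Deletion: [yelwizogu] → [yelwizog]
Rule C changed 1 position(s).

1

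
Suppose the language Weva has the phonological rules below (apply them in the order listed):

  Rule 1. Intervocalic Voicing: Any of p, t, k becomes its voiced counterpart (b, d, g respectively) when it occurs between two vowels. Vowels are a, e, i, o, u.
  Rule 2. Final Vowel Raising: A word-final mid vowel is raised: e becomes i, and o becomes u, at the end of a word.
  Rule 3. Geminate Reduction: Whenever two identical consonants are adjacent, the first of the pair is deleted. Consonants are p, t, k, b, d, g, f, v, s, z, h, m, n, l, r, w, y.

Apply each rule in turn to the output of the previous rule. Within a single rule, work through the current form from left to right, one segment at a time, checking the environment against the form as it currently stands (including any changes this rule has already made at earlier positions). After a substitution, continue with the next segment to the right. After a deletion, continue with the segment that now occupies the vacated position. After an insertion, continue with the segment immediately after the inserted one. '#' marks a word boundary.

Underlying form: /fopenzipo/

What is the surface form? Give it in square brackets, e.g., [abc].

Rule 1 Intervocalic Voicing: [fopenzipo] → [fobenzibo]
Rule 2 Final Vowel Raising: [fobenzibo] → [fobenzibu]
Rule 3 Geminate Reduction: no change — [fobenzibu]

[fobenzibu]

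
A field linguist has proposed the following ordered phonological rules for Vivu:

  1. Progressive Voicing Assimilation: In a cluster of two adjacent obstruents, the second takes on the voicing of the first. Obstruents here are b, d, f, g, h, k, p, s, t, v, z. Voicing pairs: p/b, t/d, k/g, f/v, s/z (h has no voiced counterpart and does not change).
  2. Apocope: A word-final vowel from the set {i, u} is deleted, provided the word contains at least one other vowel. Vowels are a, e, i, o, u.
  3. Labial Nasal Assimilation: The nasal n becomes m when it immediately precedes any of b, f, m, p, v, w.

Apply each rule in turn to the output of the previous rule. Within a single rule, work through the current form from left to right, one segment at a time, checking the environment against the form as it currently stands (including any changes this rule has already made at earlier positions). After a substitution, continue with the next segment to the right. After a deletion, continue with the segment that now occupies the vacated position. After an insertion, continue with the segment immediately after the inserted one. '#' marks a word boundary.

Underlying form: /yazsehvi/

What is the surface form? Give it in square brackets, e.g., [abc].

[yazzehf]

1 Progressive Voicing Assimilation: [yazsehvi] → [yazzehfi]
2 Apocope: [yazzehfi] → [yazzehf]
3 Labial Nasal Assimilation: no change — [yazzehf]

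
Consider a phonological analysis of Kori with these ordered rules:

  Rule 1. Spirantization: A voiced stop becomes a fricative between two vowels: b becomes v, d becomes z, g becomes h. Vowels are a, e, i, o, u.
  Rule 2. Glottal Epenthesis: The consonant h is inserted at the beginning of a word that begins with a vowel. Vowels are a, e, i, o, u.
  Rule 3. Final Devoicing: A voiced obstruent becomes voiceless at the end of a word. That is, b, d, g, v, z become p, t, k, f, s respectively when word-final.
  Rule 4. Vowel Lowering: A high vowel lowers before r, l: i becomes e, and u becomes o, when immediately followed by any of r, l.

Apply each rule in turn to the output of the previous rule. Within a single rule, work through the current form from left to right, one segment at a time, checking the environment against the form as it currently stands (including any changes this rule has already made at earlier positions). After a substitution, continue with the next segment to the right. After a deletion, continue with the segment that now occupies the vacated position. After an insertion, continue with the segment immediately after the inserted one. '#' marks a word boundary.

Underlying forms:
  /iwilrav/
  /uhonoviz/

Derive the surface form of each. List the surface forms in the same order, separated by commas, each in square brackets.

/iwilrav/:
  Rule 1 Spirantization: no change — [iwilrav]
  Rule 2 Glottal Epenthesis: [iwilrav] → [hiwilrav]
  Rule 3 Final Devoicing: [hiwilrav] → [hiwilraf]
  Rule 4 Vowel Lowering: [hiwilraf] → [hiwelraf]
/uhonoviz/:
  Rule 1 Spirantization: no change — [uhonoviz]
  Rule 2 Glottal Epenthesis: [uhonoviz] → [huhonoviz]
  Rule 3 Final Devoicing: [huhonoviz] → [huhonovis]
  Rule 4 Vowel Lowering: no change — [huhonovis]

[hiwelraf], [huhonovis]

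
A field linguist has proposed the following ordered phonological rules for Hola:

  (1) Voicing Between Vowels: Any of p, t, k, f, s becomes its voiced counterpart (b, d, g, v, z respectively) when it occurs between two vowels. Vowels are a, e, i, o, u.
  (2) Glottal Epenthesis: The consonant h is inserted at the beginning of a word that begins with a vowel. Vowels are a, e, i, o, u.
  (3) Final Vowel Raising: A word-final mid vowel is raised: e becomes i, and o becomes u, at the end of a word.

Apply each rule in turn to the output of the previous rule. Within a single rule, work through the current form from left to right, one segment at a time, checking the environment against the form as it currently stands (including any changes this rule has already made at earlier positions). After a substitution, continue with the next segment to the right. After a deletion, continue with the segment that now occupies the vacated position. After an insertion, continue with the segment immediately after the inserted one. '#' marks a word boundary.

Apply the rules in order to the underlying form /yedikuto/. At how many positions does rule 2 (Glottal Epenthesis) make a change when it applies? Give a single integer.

0

(1) Voicing Between Vowels: [yedikuto] → [yedigudo]
(2) Glottal Epenthesis: no change — [yedigudo]
(3) Final Vowel Raising: [yedigudo] → [yedigudu]
Rule 2 changed 0 position(s).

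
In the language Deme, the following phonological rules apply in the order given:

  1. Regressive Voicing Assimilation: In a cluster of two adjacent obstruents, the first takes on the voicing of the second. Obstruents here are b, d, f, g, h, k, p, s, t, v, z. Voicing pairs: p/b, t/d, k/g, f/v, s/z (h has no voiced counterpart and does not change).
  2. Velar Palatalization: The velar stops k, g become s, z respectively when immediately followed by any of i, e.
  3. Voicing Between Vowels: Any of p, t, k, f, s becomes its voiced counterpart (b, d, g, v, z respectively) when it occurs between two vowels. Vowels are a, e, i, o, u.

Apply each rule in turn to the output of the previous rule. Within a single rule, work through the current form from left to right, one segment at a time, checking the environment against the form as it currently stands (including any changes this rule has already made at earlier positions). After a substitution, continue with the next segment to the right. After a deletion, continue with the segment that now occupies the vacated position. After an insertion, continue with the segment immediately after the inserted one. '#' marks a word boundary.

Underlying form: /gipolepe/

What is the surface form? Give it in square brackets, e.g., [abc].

[zibolebe]

1 Regressive Voicing Assimilation: no change — [gipolepe]
2 Velar Palatalization: [gipolepe] → [zipolepe]
3 Voicing Between Vowels: [zipolepe] → [zibolebe]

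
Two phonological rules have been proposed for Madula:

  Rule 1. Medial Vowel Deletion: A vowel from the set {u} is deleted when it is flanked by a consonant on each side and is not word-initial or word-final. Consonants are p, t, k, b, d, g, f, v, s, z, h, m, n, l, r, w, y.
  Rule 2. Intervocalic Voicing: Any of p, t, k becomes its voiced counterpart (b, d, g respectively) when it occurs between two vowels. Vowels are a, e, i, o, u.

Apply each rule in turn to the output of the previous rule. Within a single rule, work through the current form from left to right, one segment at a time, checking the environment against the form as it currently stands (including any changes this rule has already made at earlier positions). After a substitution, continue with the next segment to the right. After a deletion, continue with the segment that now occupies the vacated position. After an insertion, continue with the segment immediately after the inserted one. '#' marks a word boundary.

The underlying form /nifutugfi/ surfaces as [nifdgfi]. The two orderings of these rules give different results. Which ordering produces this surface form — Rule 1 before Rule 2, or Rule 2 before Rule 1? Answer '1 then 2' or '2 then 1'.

2 then 1

Order 1 then 2:
  1 Medial Vowel Deletion: [nifutugfi] → [niftgfi]
  2 Intervocalic Voicing: no change — [niftgfi]
  result: [niftgfi]
Order 2 then 1:
  2 Intervocalic Voicing: [nifutugfi] → [nifudugfi]
  1 Medial Vowel Deletion: [nifudugfi] → [nifdgfi]
  result: [nifdgfi]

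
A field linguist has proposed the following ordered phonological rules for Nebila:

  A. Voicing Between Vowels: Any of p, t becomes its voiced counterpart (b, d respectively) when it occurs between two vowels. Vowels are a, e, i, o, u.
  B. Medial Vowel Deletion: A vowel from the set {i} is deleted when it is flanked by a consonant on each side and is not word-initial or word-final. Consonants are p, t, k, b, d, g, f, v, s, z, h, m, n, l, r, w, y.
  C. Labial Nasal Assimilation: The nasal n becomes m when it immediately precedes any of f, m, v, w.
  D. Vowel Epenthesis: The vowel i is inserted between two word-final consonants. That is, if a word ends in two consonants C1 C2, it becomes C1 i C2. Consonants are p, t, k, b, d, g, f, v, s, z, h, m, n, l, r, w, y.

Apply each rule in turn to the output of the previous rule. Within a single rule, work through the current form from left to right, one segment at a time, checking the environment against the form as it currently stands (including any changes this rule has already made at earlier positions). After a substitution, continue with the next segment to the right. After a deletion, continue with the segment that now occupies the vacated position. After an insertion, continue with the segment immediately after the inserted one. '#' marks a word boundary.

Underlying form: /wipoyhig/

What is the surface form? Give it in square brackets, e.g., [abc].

[wboyhig]

A Voicing Between Vowels: [wipoyhig] → [wiboyhig]
B Medial Vowel Deletion: [wiboyhig] → [wboyhg]
C Labial Nasal Assimilation: no change — [wboyhg]
D Vowel Epenthesis: [wboyhg] → [wboyhig]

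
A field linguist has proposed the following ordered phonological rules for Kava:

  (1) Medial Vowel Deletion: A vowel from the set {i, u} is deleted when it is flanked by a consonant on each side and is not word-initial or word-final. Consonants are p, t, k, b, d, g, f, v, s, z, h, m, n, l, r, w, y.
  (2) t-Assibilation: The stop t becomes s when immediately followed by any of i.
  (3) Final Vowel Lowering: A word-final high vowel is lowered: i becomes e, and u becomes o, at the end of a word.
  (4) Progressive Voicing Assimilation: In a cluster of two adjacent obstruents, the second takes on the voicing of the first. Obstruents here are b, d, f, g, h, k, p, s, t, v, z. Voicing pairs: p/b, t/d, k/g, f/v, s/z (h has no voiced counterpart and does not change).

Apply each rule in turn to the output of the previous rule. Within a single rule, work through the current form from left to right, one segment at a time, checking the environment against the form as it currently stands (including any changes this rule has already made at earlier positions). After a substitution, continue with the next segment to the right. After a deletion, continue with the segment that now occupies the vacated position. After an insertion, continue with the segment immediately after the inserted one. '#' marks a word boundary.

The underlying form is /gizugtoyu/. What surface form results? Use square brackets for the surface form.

(1) Medial Vowel Deletion: [gizugtoyu] → [gzgtoyu]
(2) t-Assibilation: no change — [gzgtoyu]
(3) Final Vowel Lowering: [gzgtoyu] → [gzgtoyo]
(4) Progressive Voicing Assimilation: [gzgtoyo] → [gzgdoyo]

[gzgdoyo]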